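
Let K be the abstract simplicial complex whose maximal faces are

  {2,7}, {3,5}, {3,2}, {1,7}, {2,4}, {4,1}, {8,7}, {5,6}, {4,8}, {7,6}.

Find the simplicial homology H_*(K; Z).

H_0 = Z,  H_1 = Z^3.

Order the vertices as 1 < 2 < 3 < 4 < 5 < 6 < 7 < 8. Listing each simplex with vertices in this order, K has dimension 1 with simplices:

  0-simplices (8): [1], [2], [3], [4], [5], [6], [7], [8]
  1-simplices (10): [1,4], [1,7], [2,3], [2,4], [2,7], [3,5], [4,8], [5,6], [6,7], [7,8]

Hence C_0 ≅ Z^8, C_1 ≅ Z^10.

Boundary ∂_1: C_1 → C_0 sends each edge [p,q] (with p < q) to q − p. For instance
  ∂[7,8] = [8] − [7].
As a 8×10 matrix over Z this has rank 7, with invariant factors (1,1,1,1,1,1,1).

Computing H_k = (kernel of ∂_k) / (image of ∂_{k+1}):

  H_0: rank C_0 − rank ∂_1 = 8 − 7 = 1, and the invariant factors of ∂_1 are all 1, so H_0 = Z.
  H_1: rank ker ∂_1 − rank ∂_2 = (10 − 7) − 0 = 3, and there is no ∂_2, so H_1 = Z^3.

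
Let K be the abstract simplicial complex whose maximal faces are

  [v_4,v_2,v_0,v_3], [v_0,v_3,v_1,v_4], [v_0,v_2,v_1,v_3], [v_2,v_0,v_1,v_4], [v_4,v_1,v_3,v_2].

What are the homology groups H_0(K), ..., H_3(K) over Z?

H_0 = Z,  H_1 = 0,  H_2 = 0,  H_3 = Z.

We work with the vertex ordering v_0 < v_1 < v_2 < v_3 < v_4. The simplices of K, each written with vertices in increasing order, are:

  0-simplices (5): [v_0], [v_1], [v_2], [v_3], [v_4]
  1-simplices (10): [v_0,v_1], [v_0,v_2], [v_0,v_3], [v_0,v_4], [v_1,v_2], [v_1,v_3], [v_1,v_4], [v_2,v_3], [v_2,v_4], [v_3,v_4]
  2-simplices (10): [v_0,v_1,v_2], [v_0,v_1,v_3], [v_0,v_1,v_4], [v_0,v_2,v_3], [v_0,v_2,v_4], [v_0,v_3,v_4], [v_1,v_2,v_3], [v_1,v_2,v_4], [v_1,v_3,v_4], [v_2,v_3,v_4]
  3-simplices (5): [v_0,v_1,v_2,v_3], [v_0,v_1,v_2,v_4], [v_0,v_1,v_3,v_4], [v_0,v_2,v_3,v_4], [v_1,v_2,v_3,v_4]

Hence C_0 ≅ Z^5, C_1 ≅ Z^10, C_2 ≅ Z^10, C_3 ≅ Z^5.

Boundary ∂_1: C_1 → C_0 maps an edge to its endpoints' difference, ∂[p,q] = q − p. For instance
  ∂[v_0,v_4] = [v_4] − [v_0].
The 5×10 boundary matrix has rank 4 and Smith normal form diag(1,1,1,1).

Boundary ∂_2: C_2 → C_1 maps a triangle to the signed sum of its edges. For instance
  ∂[v_2,v_3,v_4] = [v_3,v_4] − [v_2,v_4] + [v_2,v_3],
  ∂[v_1,v_3,v_4] = [v_3,v_4] − [v_1,v_4] + [v_1,v_3].
As a 10×10 matrix over Z this has rank 6, with invariant factors (1,1,1,1,1,1).

∂_3: C_3 → C_2 sends each 3-simplex σ to the alternating sum Σ_i (−1)^i (σ with its i-th vertex removed). For instance
  ∂[v_0,v_1,v_3,v_4] = [v_1,v_3,v_4] − [v_0,v_3,v_4] + [v_0,v_1,v_4] − [v_0,v_1,v_3],
  ∂[v_0,v_2,v_3,v_4] = [v_2,v_3,v_4] − [v_0,v_3,v_4] + [v_0,v_2,v_4] − [v_0,v_2,v_3].
This gives a 10×5 integer matrix of rank 4; reducing to Smith normal form yields diagonal entries (1,1,1,1).

Reading off H_k = ker ∂_k / im ∂_{k+1}:

  H_0: rank C_0 − rank ∂_1 = 5 − 4 = 1, and the invariant factors of ∂_1 are all 1, so H_0 ≅ Z.
  H_1: rank ker ∂_1 − rank ∂_2 = (10 − 4) − 6 = 0, and the invariant factors of ∂_2 are all 1, so H_1 ≅ 0.
  H_2: rank ker ∂_2 − rank ∂_3 = (10 − 6) − 4 = 0, and the invariant factors of ∂_3 are all 1, so H_2 ≅ 0.
  H_3: rank ker ∂_3 − rank ∂_4 = (5 − 4) − 0 = 1, and there is no ∂_4, so H_3 ≅ Z.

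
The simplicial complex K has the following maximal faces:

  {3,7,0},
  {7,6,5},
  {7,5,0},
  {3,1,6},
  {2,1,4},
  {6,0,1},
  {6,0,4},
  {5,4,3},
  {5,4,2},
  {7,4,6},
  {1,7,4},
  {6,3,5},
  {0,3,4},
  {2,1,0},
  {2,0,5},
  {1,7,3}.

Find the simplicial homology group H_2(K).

Order the vertices as 0 < 1 < 2 < 3 < 4 < 5 < 6 < 7. Listing each simplex with vertices in this order, K has dimension 2 with simplices:

  0-simplices (8): [0], [1], [2], [3], [4], [5], [6], [7]
  1-simplices (24): (24 of them)
  2-simplices (16): [0,1,2], [0,1,6], [0,2,5], [0,3,4], [0,3,7], [0,4,6], [0,5,7], [1,2,4], [1,3,6], [1,3,7], [1,4,7], [2,4,5], [3,4,5], [3,5,6], [4,6,7], [5,6,7]

giving chain groups C_0 ≅ Z^8, C_1 ≅ Z^24, C_2 ≅ Z^16.

∂_1: C_1 → C_0 maps an edge to its endpoints' difference, ∂[p,q] = q − p.
The resulting 8×24 matrix has rank 7, and its Smith normal form has invariant factors (1,1,1,1,1,1,1).

The boundary map ∂_2: C_2 → C_1 maps a triangle to the signed sum of its edges. For instance
  ∂[0,5,7] = [5,7] − [0,7] + [0,5],
  ∂[3,5,6] = [5,6] − [3,6] + [3,5].
The 24×16 boundary matrix has rank 15 and Smith normal form diag(1,1,1,1,1,1,1,1,1,1,1,1,1,1,1).

From H_k ≅ ker(∂_k) / im(∂_{k+1}) we obtain:

  H_2: rank ker ∂_2 − rank ∂_3 = (16 − 15) − 0 = 1, and there is no ∂_3, so H_2 ≅ Z.

(K is a triangulation of the torus T^2.)

H_2 = Z.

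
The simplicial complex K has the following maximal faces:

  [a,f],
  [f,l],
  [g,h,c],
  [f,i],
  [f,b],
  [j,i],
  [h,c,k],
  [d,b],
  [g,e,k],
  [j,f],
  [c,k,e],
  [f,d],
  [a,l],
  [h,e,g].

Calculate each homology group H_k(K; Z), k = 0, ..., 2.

We work with the vertex ordering a < b < c < d < e < f < g < h < i < j < k < l. The simplices of K, each written with vertices in increasing order, are:

  0-simplices (12): a, b, c, d, e, f, g, h, i, j, k, l
  1-simplices (19): af, al, bd, bf, ce, cg, ch, ck, df, eg, eh, ek, fi, fj, fl, gh, gk, hk, ij
  2-simplices (5): cek, cgh, chk, egh, egk

Hence C_0 ≅ Z^12, C_1 ≅ Z^19, C_2 ≅ Z^5.

Boundary ∂_1: C_1 → C_0 maps an edge to its endpoints' difference, ∂[p,q] = q − p. For instance
  ∂gk = k − g.
The resulting 12×19 matrix has rank 10, and its Smith normal form has invariant factors (1,1,1,1,1,1,1,1,1,1).

The boundary map ∂_2: C_2 → C_1 acts by ∂[p,q,r] = [q,r] − [p,r] + [p,q]. For instance
  ∂egk = gk − ek + eg,
  ∂chk = hk − ck + ch.
This gives a 19×5 integer matrix of rank 5; reducing to Smith normal form yields diagonal entries (1,1,1,1,1).

Reading off H_k = ker ∂_k / im ∂_{k+1}:

  H_0: rank C_0 − rank ∂_1 = 12 − 10 = 2, and the invariant factors of ∂_1 are all 1, so H_0 = Z^2.
  H_1: rank ker ∂_1 − rank ∂_2 = (19 − 10) − 5 = 4, and the invariant factors of ∂_2 are all 1, so H_1 = Z^4.
  H_2: rank ker ∂_2 − rank ∂_3 = (5 − 5) − 0 = 0, and there is no ∂_3, so H_2 = 0.

As a check, the Euler characteristic is 12 − 19 + 5 = -2, which agrees with 2 − 4 + 0 = -2.

H_0 = Z^2,  H_1 = Z^4,  H_2 = 0.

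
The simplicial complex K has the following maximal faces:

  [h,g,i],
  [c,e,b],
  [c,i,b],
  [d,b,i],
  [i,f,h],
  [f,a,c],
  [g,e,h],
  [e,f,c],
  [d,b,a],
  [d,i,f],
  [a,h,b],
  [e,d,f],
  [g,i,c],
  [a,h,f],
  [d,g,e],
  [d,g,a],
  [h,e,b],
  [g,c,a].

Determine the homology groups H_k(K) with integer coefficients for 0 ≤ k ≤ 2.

H_0 ≅ Z,  H_1 ≅ Z^2,  H_2 ≅ Z.

K has 9 vertices, 27 edges, 18 triangles.
rank ∂_0 = 0, rank ∂_1 = 8 ⇒ b_0 = 9 − 0 − 8 = 1; all invariant factors of ∂_1 are 1 so no torsion. So H_0 ≅ Z.
rank ∂_1 = 8, rank ∂_2 = 17 ⇒ b_1 = 27 − 8 − 17 = 2; all invariant factors of ∂_2 are 1 so no torsion. So H_1 ≅ Z^2.
rank ∂_2 = 17, rank ∂_3 = 0 ⇒ b_2 = 18 − 17 − 0 = 1. So H_2 ≅ Z.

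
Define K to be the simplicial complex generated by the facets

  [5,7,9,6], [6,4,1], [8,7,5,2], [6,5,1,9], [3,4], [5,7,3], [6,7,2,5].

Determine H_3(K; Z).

H_3 = 0.

We work with the vertex ordering 1 < 2 < 3 < 4 < 5 < 6 < 7 < 8 < 9. The simplices of K, each written with vertices in increasing order, are:

  0-simplices (9): [1], [2], [3], [4], [5], [6], [7], [8], [9]
  1-simplices (20): [1,4], [1,5], [1,6], [1,9], [2,5], [2,6], [2,7], [2,8], [3,4], [3,5], [3,7], [4,6], [5,6], [5,7], [5,8], [5,9], [6,7], [6,9], [7,8], [7,9]
  2-simplices (15): [1,4,6], [1,5,6], [1,5,9], [1,6,9], [2,5,6], [2,5,7], [2,5,8], [2,6,7], [2,7,8], [3,5,7], [5,6,7], [5,6,9], [5,7,8], [5,7,9], [6,7,9]
  3-simplices (4): [1,5,6,9], [2,5,6,7], [2,5,7,8], [5,6,7,9]

Hence C_0 ≅ Z^9, C_1 ≅ Z^20, C_2 ≅ Z^15, C_3 ≅ Z^4.

∂_1: C_1 → C_0 maps an edge to its endpoints' difference, ∂[p,q] = q − p.
This gives a 9×20 integer matrix of rank 8; reducing to Smith normal form yields diagonal entries (1,1,1,1,1,1,1,1).

∂_2: C_2 → C_1 maps a triangle to the signed sum of its edges. For instance
  ∂[5,7,9] = [7,9] − [5,9] + [5,7],
  ∂[2,5,7] = [5,7] − [2,7] + [2,5].
The resulting 20×15 matrix has rank 11, and its Smith normal form has invariant factors (1,1,1,1,1,1,1,1,1,1,1).

Boundary ∂_3: C_3 → C_2 sends each 3-simplex σ to the alternating sum Σ_i (−1)^i (σ with its i-th vertex removed). For instance
  ∂[1,5,6,9] = [5,6,9] − [1,6,9] + [1,5,9] − [1,5,6],
  ∂[5,6,7,9] = [6,7,9] − [5,7,9] + [5,6,9] − [5,6,7].
The resulting 15×4 matrix has rank 4, and its Smith normal form has invariant factors (1,1,1,1).

Now H_k = ker ∂_k / im ∂_{k+1}, so:

  H_3: rank ker ∂_3 − rank ∂_4 = (4 − 4) − 0 = 0, and there is no ∂_4, so H_3 = 0.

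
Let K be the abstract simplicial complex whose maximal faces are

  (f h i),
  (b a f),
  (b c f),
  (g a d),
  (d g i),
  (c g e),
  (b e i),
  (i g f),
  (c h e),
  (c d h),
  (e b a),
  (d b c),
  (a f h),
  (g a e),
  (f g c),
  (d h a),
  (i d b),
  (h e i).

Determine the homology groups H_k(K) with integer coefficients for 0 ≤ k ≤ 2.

H_0 = Z,  H_1 = Z^2,  H_2 = Z.

We work with the vertex ordering a < b < c < d < e < f < g < h < i. The simplices of K, each written with vertices in increasing order, are:

  0-simplices (9): a, b, c, d, e, f, g, h, i
  1-simplices (27): ab, ad, ae, af, ag, ah, bc, bd, be, bf, bi, cd, ce, cf, cg, ch, dg, dh, di, eg, eh, ei, fg, fh, fi, gi, hi
  2-simplices (18): abe, abf, adg, adh, aeg, afh, bcd, bcf, bdi, bei, cdh, ceg, ceh, cfg, dgi, ehi, fgi, fhi

so the chain groups are C_0 ≅ Z^9, C_1 ≅ Z^27, C_2 ≅ Z^18.

Boundary ∂_1: C_1 → C_0 maps an edge to its endpoints' difference, ∂[p,q] = q − p. For instance
  ∂di = i − d.
The 9×27 boundary matrix has rank 8 and Smith normal form diag(1,1,1,1,1,1,1,1).

Boundary ∂_2: C_2 → C_1 acts by ∂[p,q,r] = [q,r] − [p,r] + [p,q]. For instance
  ∂aeg = eg − ag + ae,
  ∂fgi = gi − fi + fg.
The 27×18 boundary matrix has rank 17 and Smith normal form diag(1,1,1,1,1,1,1,1,1,1,1,1,1,1,1,1,1).

From H_k ≅ ker(∂_k) / im(∂_{k+1}) we obtain:

  H_0: rank C_0 − rank ∂_1 = 9 − 8 = 1, and the invariant factors of ∂_1 are all 1, so H_0 = Z.
  H_1: rank ker ∂_1 − rank ∂_2 = (27 − 8) − 17 = 2, and the invariant factors of ∂_2 are all 1, so H_1 = Z^2.
  H_2: rank ker ∂_2 − rank ∂_3 = (18 − 17) − 0 = 1, and there is no ∂_3, so H_2 = Z.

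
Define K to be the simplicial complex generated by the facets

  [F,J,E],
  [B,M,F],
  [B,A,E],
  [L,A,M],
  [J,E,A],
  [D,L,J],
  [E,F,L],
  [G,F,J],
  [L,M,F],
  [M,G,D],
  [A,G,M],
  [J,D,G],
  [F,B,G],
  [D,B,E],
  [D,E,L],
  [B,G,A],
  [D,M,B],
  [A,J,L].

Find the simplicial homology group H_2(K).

Fix the vertex order A < B < D < E < F < G < J < L < M and write every simplex with vertices in increasing order. Then dim K = 2 and the simplices of K are:

  0-simplices (9): A, B, D, E, F, G, J, L, M
  1-simplices (27): AB, AE, AG, AJ, AL, AM, BD, BE, BF, BG, BM, DE, DG, DJ, DL, DM, EF, EJ, EL, FG, FJ, FL, FM, GJ, GM, JL, LM
  2-simplices (18): ABE, ABG, AEJ, AGM, AJL, ALM, BDE, BDM, BFG, BFM, DEL, DGJ, DGM, DJL, EFJ, EFL, FGJ, FLM

Hence C_0 ≅ Z^9, C_1 ≅ Z^27, C_2 ≅ Z^18.

∂_1: C_1 → C_0 sends each edge [p,q] (with p < q) to q − p. For instance
  ∂EJ = J − E.
The 9×27 boundary matrix has rank 8 and Smith normal form diag(1,1,1,1,1,1,1,1).

Boundary ∂_2: C_2 → C_1 acts by ∂[p,q,r] = [q,r] − [p,r] + [p,q]. For instance
  ∂DJL = JL − DL + DJ,
  ∂AJL = JL − AL + AJ.
As a 27×18 matrix over Z this has rank 18, with invariant factors (1,1,1,1,1,1,1,1,1,1,1,1,1,1,1,1,1,2).

Reading off H_k = ker ∂_k / im ∂_{k+1}:

  H_2: rank ker ∂_2 − rank ∂_3 = (18 − 18) − 0 = 0, and there is no ∂_3, so H_2 ≅ 0.

(K is a triangulation of the Klein bottle.)

H_2 ≅ 0.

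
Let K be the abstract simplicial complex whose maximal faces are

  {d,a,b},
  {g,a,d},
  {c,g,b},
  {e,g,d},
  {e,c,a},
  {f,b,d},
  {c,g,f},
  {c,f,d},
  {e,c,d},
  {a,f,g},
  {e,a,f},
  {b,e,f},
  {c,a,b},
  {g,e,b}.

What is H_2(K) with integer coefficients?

Fix the vertex order a < b < c < d < e < f < g and write every simplex with vertices in increasing order. Then dim K = 2 and the simplices of K are:

  0-simplices (7): a, b, c, d, e, f, g
  1-simplices (21): ab, ac, ad, ae, af, ag, bc, bd, be, bf, bg, cd, ce, cf, cg, de, df, dg, ef, eg, fg
  2-simplices (14): abc, abd, ace, adg, aef, afg, bcg, bdf, bef, beg, cde, cdf, cfg, deg

so the chain groups are C_0 ≅ Z^7, C_1 ≅ Z^21, C_2 ≅ Z^14.

∂_1: C_1 → C_0 sends each edge [p,q] (with p < q) to q − p.
As a 7×21 matrix over Z this has rank 6, with invariant factors (1,1,1,1,1,1).

The boundary map ∂_2: C_2 → C_1 maps a triangle to the signed sum of its edges. For instance
  ∂bdf = df − bf + bd,
  ∂cfg = fg − cg + cf.
As a 21×14 matrix over Z this has rank 13, with invariant factors (1,1,1,1,1,1,1,1,1,1,1,1,1).

Now H_k = ker ∂_k / im ∂_{k+1}, so:

  H_2: rank ker ∂_2 − rank ∂_3 = (14 − 13) − 0 = 1, and there is no ∂_3, so H_2 ≅ Z.

H_2 ≅ Z.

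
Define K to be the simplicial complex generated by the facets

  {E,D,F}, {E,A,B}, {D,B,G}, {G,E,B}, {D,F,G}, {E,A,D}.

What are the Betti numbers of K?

b_0 = 1, b_1 = 1, b_2 = 0.

Fix the vertex order A < B < D < E < F < G and write every simplex with vertices in increasing order. Then dim K = 2 and the simplices of K are:

  0-simplices (6): A, B, D, E, F, G
  1-simplices (12): AB, AD, AE, BD, BE, BG, DE, DF, DG, EF, EG, FG
  2-simplices (6): ABE, ADE, BDG, BEG, DEF, DFG

Hence C_0 ≅ Z^6, C_1 ≅ Z^12, C_2 ≅ Z^6.

The boundary map ∂_1: C_1 → C_0 maps an edge to its endpoints' difference, ∂[p,q] = q − p. For instance
  ∂BG = G − B.
The 6×12 boundary matrix has rank 5 and Smith normal form diag(1,1,1,1,1).

Boundary ∂_2: C_2 → C_1 sends each 2-simplex [p,q,r] to [q,r] − [p,r] + [p,q]. For instance
  ∂ABE = BE − AE + AB,
  ∂BEG = EG − BG + BE.
This gives a 12×6 integer matrix of rank 6; reducing to Smith normal form yields diagonal entries (1,1,1,1,1,1).

Reading off H_k = ker ∂_k / im ∂_{k+1}:

  H_0: rank C_0 − rank ∂_1 = 6 − 5 = 1, and the invariant factors of ∂_1 are all 1, so H_0 ≅ Z.
  H_1: rank ker ∂_1 − rank ∂_2 = (12 − 5) − 6 = 1, and the invariant factors of ∂_2 are all 1, so H_1 ≅ Z.
  H_2: rank ker ∂_2 − rank ∂_3 = (6 − 6) − 0 = 0, and there is no ∂_3, so H_2 ≅ 0.

Hence the Betti numbers are b_0 = 1, b_1 = 1, b_2 = 0.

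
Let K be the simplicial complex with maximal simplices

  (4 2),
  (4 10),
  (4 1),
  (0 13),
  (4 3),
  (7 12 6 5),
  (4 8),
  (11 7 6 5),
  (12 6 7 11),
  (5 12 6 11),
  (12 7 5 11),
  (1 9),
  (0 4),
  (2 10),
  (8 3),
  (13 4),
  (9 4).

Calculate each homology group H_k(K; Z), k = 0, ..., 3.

K has 14 vertices, 22 edges, 10 triangles, 5 3-simplices.
rank ∂_0 = 0, rank ∂_1 = 12 ⇒ b_0 = 14 − 0 − 12 = 2; all invariant factors of ∂_1 are 1 so no torsion. So H_0 ≅ Z^2.
rank ∂_1 = 12, rank ∂_2 = 6 ⇒ b_1 = 22 − 12 − 6 = 4; all invariant factors of ∂_2 are 1 so no torsion. So H_1 ≅ Z^4.
rank ∂_2 = 6, rank ∂_3 = 4 ⇒ b_2 = 10 − 6 − 4 = 0; all invariant factors of ∂_3 are 1 so no torsion. So H_2 ≅ 0.
rank ∂_3 = 4, rank ∂_4 = 0 ⇒ b_3 = 5 − 4 − 0 = 1. So H_3 ≅ Z.

H_0 ≅ Z^2,  H_1 ≅ Z^4,  H_2 = 0,  H_3 ≅ Z.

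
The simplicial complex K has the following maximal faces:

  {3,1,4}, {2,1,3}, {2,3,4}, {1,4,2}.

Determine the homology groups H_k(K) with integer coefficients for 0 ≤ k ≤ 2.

H_0 = Z,  H_1 = 0,  H_2 = Z.

Take the total order 1 < 2 < 3 < 4 on the vertex set. Then K (dimension 2) consists of the simplices:

  0-simplices (4): [1], [2], [3], [4]
  1-simplices (6): [1,2], [1,3], [1,4], [2,3], [2,4], [3,4]
  2-simplices (4): [1,2,3], [1,2,4], [1,3,4], [2,3,4]

Hence C_0 ≅ Z^4, C_1 ≅ Z^6, C_2 ≅ Z^4.

Boundary ∂_1: C_1 → C_0 maps an edge to its endpoints' difference, ∂[p,q] = q − p.
This gives a 4×6 integer matrix of rank 3; reducing to Smith normal form yields diagonal entries (1,1,1).

∂_2: C_2 → C_1 maps a triangle to the signed sum of its edges. For instance
  ∂[1,2,4] = [2,4] − [1,4] + [1,2],
  ∂[2,3,4] = [3,4] − [2,4] + [2,3].
As a 6×4 matrix over Z this has rank 3, with invariant factors (1,1,1).

Computing H_k = (kernel of ∂_k) / (image of ∂_{k+1}):

  H_0: rank C_0 − rank ∂_1 = 4 − 3 = 1, and the invariant factors of ∂_1 are all 1, so H_0 ≅ Z.
  H_1: rank ker ∂_1 − rank ∂_2 = (6 − 3) − 3 = 0, and the invariant factors of ∂_2 are all 1, so H_1 ≅ 0.
  H_2: rank ker ∂_2 − rank ∂_3 = (4 − 3) − 0 = 1, and there is no ∂_3, so H_2 ≅ Z.

(K is a triangulation of the 2-sphere S^2.)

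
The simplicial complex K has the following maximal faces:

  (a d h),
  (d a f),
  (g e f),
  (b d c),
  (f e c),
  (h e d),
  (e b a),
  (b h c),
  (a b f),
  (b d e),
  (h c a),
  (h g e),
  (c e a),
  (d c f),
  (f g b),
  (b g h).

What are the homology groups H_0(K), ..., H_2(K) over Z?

Order the vertices as a < b < c < d < e < f < g < h. Listing each simplex with vertices in this order, K has dimension 2 with simplices:

  0-simplices (8): a, b, c, d, e, f, g, h
  1-simplices (24): ab, ac, ad, ae, af, ah, bc, bd, be, bf, bg, bh, cd, ce, cf, ch, de, df, dh, ef, eg, eh, fg, gh
  2-simplices (16): abe, abf, ace, ach, adf, adh, bcd, bch, bde, bfg, bgh, cdf, cef, deh, efg, egh

so the chain groups are C_0 ≅ Z^8, C_1 ≅ Z^24, C_2 ≅ Z^16.

Boundary ∂_1: C_1 → C_0 is given by ∂[p,q] = [q] − [p]. For instance
  ∂df = f − d.
The 8×24 boundary matrix has rank 7 and Smith normal form diag(1,1,1,1,1,1,1).

Boundary ∂_2: C_2 → C_1 maps a triangle to the signed sum of its edges. For instance
  ∂deh = eh − dh + de,
  ∂bgh = gh − bh + bg.
As a 24×16 matrix over Z this has rank 15, with invariant factors (1,1,1,1,1,1,1,1,1,1,1,1,1,1,1).

Computing H_k = (kernel of ∂_k) / (image of ∂_{k+1}):

  H_0: rank C_0 − rank ∂_1 = 8 − 7 = 1, and the invariant factors of ∂_1 are all 1, so H_0 = Z.
  H_1: rank ker ∂_1 − rank ∂_2 = (24 − 7) − 15 = 2, and the invariant factors of ∂_2 are all 1, so H_1 = Z^2.
  H_2: rank ker ∂_2 − rank ∂_3 = (16 − 15) − 0 = 1, and there is no ∂_3, so H_2 = Z.

H_0 ≅ Z,  H_1 ≅ Z^2,  H_2 ≅ Z.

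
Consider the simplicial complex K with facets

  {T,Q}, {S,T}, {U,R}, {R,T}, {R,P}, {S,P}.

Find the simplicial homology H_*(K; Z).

H_0 = Z,  H_1 = Z.

Fix the vertex order P < Q < R < S < T < U and write every simplex with vertices in increasing order. Then dim K = 1 and the simplices of K are:

  0-simplices (6): P, Q, R, S, T, U
  1-simplices (6): PR, PS, QT, RT, RU, ST

so the chain groups are C_0 ≅ Z^6, C_1 ≅ Z^6.

Boundary ∂_1: C_1 → C_0 sends each edge [p,q] (with p < q) to q − p.
The 6×6 boundary matrix has rank 5 and Smith normal form diag(1,1,1,1,1).

From H_k ≅ ker(∂_k) / im(∂_{k+1}) we obtain:

  H_0: rank C_0 − rank ∂_1 = 6 − 5 = 1, and the invariant factors of ∂_1 are all 1, so H_0 ≅ Z.
  H_1: rank ker ∂_1 − rank ∂_2 = (6 − 5) − 0 = 1, and there is no ∂_2, so H_1 ≅ Z.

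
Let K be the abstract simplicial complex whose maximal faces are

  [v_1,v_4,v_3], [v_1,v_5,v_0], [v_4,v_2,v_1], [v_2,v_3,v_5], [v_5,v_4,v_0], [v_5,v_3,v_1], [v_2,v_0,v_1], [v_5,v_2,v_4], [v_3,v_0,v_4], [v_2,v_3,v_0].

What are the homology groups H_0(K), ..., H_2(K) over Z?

H_0 ≅ Z,  H_1 ≅ Z/2Z,  H_2 = 0.

Order the vertices as v_0 < v_1 < v_2 < v_3 < v_4 < v_5. Listing each simplex with vertices in this order, K has dimension 2 with simplices:

  0-simplices (6): [v_0], [v_1], [v_2], [v_3], [v_4], [v_5]
  1-simplices (15): (15 of them)
  2-simplices (10): [v_0,v_1,v_2], [v_0,v_1,v_5], [v_0,v_2,v_3], [v_0,v_3,v_4], [v_0,v_4,v_5], [v_1,v_2,v_4], [v_1,v_3,v_4], [v_1,v_3,v_5], [v_2,v_3,v_5], [v_2,v_4,v_5]

giving chain groups C_0 ≅ Z^6, C_1 ≅ Z^15, C_2 ≅ Z^10.

∂_1: C_1 → C_0 is given by ∂[p,q] = [q] − [p]. For instance
  ∂[v_0,v_1] = [v_1] − [v_0].
This gives a 6×15 integer matrix of rank 5; reducing to Smith normal form yields diagonal entries (1,1,1,1,1).

Boundary ∂_2: C_2 → C_1 sends each 2-simplex [p,q,r] to [q,r] − [p,r] + [p,q]. For instance
  ∂[v_0,v_2,v_3] = [v_2,v_3] − [v_0,v_3] + [v_0,v_2],
  ∂[v_1,v_3,v_5] = [v_3,v_5] − [v_1,v_5] + [v_1,v_3].
As a 15×10 matrix over Z this has rank 10, with invariant factors (1,1,1,1,1,1,1,1,1,2).

From H_k ≅ ker(∂_k) / im(∂_{k+1}) we obtain:

  H_0: rank C_0 − rank ∂_1 = 6 − 5 = 1, and the invariant factors of ∂_1 are all 1, so H_0 = Z.
  H_1: rank ker ∂_1 − rank ∂_2 = (15 − 5) − 10 = 0, and ∂_2 has invariant factor 2 > 1, so H_1 = Z/2Z.
  H_2: rank ker ∂_2 − rank ∂_3 = (10 − 10) − 0 = 0, and there is no ∂_3, so H_2 = 0.

(K is a triangulation of the real projective plane RP^2.)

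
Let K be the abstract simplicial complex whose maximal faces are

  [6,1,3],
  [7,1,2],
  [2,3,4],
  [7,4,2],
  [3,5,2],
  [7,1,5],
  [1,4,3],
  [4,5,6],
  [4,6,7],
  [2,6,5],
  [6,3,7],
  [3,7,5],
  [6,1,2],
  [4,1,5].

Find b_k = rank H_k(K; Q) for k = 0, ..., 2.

b_0 = 1, b_1 = 2, b_2 = 1.

K has 7 vertices, 21 edges, 14 triangles.
rank ∂_0 = 0, rank ∂_1 = 6 ⇒ b_0 = 7 − 0 − 6 = 1; all invariant factors of ∂_1 are 1 so no torsion. So H_0 ≅ Z.
rank ∂_1 = 6, rank ∂_2 = 13 ⇒ b_1 = 21 − 6 − 13 = 2; all invariant factors of ∂_2 are 1 so no torsion. So H_1 ≅ Z^2.
rank ∂_2 = 13, rank ∂_3 = 0 ⇒ b_2 = 14 − 13 − 0 = 1. So H_2 ≅ Z.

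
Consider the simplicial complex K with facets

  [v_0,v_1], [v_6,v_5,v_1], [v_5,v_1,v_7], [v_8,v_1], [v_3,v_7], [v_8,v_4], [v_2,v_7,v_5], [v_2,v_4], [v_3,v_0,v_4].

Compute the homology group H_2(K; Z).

K has 9 vertices, 15 edges, 4 triangles.
rank ∂_2 = 4, rank ∂_3 = 0 ⇒ b_2 = 4 − 4 − 0 = 0. So H_2 = 0.

H_2 = 0.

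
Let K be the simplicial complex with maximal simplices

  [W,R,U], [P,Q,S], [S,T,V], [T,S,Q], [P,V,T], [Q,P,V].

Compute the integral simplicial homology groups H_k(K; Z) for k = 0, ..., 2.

H_0 = Z^2,  H_1 = Z,  H_2 = 0.

We work with the vertex ordering P < Q < R < S < T < U < V < W. The simplices of K, each written with vertices in increasing order, are:

  0-simplices (8): P, Q, R, S, T, U, V, W
  1-simplices (13): PQ, PS, PT, PV, QS, QT, QV, RU, RW, ST, SV, TV, UW
  2-simplices (6): PQS, PQV, PTV, QST, RUW, STV

so the chain groups are C_0 ≅ Z^8, C_1 ≅ Z^13, C_2 ≅ Z^6.

∂_1: C_1 → C_0 sends each edge [p,q] (with p < q) to q − p. For instance
  ∂PS = S − P.
The 8×13 boundary matrix has rank 6 and Smith normal form diag(1,1,1,1,1,1).

Boundary ∂_2: C_2 → C_1 sends each 2-simplex [p,q,r] to [q,r] − [p,r] + [p,q]. For instance
  ∂PQS = QS − PS + PQ,
  ∂QST = ST − QT + QS.
As a 13×6 matrix over Z this has rank 6, with invariant factors (1,1,1,1,1,1).

From H_k ≅ ker(∂_k) / im(∂_{k+1}) we obtain:

  H_0: rank C_0 − rank ∂_1 = 8 − 6 = 2, and the invariant factors of ∂_1 are all 1, so H_0 = Z^2.
  H_1: rank ker ∂_1 − rank ∂_2 = (13 − 6) − 6 = 1, and the invariant factors of ∂_2 are all 1, so H_1 = Z.
  H_2: rank ker ∂_2 − rank ∂_3 = (6 − 6) − 0 = 0, and there is no ∂_3, so H_2 = 0.

(K is a triangulation of the disjoint union of the Möbius band and the 2-simplex.)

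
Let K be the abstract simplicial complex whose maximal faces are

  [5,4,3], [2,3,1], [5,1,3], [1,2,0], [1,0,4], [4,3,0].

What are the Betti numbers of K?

Take the total order 0 < 1 < 2 < 3 < 4 < 5 on the vertex set. Then K (dimension 2) consists of the simplices:

  0-simplices (6): [0], [1], [2], [3], [4], [5]
  1-simplices (12): [0,1], [0,2], [0,3], [0,4], [1,2], [1,3], [1,4], [1,5], [2,3], [3,4], [3,5], [4,5]
  2-simplices (6): [0,1,2], [0,1,4], [0,3,4], [1,2,3], [1,3,5], [3,4,5]

so the chain groups are C_0 ≅ Z^6, C_1 ≅ Z^12, C_2 ≅ Z^6.

∂_1: C_1 → C_0 maps an edge to its endpoints' difference, ∂[p,q] = q − p. For instance
  ∂[1,5] = [5] − [1].
The resulting 6×12 matrix has rank 5, and its Smith normal form has invariant factors (1,1,1,1,1).

Boundary ∂_2: C_2 → C_1 maps a triangle to the signed sum of its edges. For instance
  ∂[1,3,5] = [3,5] − [1,5] + [1,3],
  ∂[0,1,4] = [1,4] − [0,4] + [0,1].
The 12×6 boundary matrix has rank 6 and Smith normal form diag(1,1,1,1,1,1).

Computing H_k = (kernel of ∂_k) / (image of ∂_{k+1}):

  H_0: rank C_0 − rank ∂_1 = 6 − 5 = 1, and the invariant factors of ∂_1 are all 1, so H_0 = Z.
  H_1: rank ker ∂_1 − rank ∂_2 = (12 − 5) − 6 = 1, and the invariant factors of ∂_2 are all 1, so H_1 = Z.
  H_2: rank ker ∂_2 − rank ∂_3 = (6 − 6) − 0 = 0, and there is no ∂_3, so H_2 = 0.

Hence the Betti numbers are b_0 = 1, b_1 = 1, b_2 = 0.

b_0 = 1, b_1 = 1, b_2 = 0.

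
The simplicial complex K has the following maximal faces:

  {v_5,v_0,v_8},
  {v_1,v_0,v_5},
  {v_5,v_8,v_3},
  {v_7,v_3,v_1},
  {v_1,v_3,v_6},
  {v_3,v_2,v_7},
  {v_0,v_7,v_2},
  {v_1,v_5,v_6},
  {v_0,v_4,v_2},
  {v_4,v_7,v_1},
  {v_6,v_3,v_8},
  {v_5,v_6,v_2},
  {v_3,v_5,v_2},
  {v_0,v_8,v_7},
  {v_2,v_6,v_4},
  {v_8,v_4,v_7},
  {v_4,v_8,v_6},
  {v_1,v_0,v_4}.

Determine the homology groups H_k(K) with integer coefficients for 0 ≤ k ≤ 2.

H_0 ≅ Z,  H_1 ≅ Z ⊕ Z/2,  H_2 = 0.

Order the vertices as v_0 < v_1 < v_2 < v_3 < v_4 < v_5 < v_6 < v_7 < v_8. Listing each simplex with vertices in this order, K has dimension 2 with simplices:

  0-simplices (9): [v_0], [v_1], [v_2], [v_3], [v_4], [v_5], [v_6], [v_7], [v_8]
  1-simplices (27): (27 of them)
  2-simplices (18): (18 of them)

Hence C_0 ≅ Z^9, C_1 ≅ Z^27, C_2 ≅ Z^18.

∂_1: C_1 → C_0 sends each edge [p,q] (with p < q) to q − p. For instance
  ∂[v_0,v_1] = [v_1] − [v_0].
The 9×27 boundary matrix has rank 8 and Smith normal form diag(1,1,1,1,1,1,1,1).

The boundary map ∂_2: C_2 → C_1 acts by ∂[p,q,r] = [q,r] − [p,r] + [p,q]. For instance
  ∂[v_1,v_4,v_7] = [v_4,v_7] − [v_1,v_7] + [v_1,v_4],
  ∂[v_0,v_1,v_5] = [v_1,v_5] − [v_0,v_5] + [v_0,v_1].
This gives a 27×18 integer matrix of rank 18; reducing to Smith normal form yields diagonal entries (1,1,1,1,1,1,1,1,1,1,1,1,1,1,1,1,1,2).

Now H_k = ker ∂_k / im ∂_{k+1}, so:

  H_0: rank C_0 − rank ∂_1 = 9 − 8 = 1, and the invariant factors of ∂_1 are all 1, so H_0 ≅ Z.
  H_1: rank ker ∂_1 − rank ∂_2 = (27 − 8) − 18 = 1, and ∂_2 has invariant factor 2 > 1, so H_1 ≅ Z ⊕ Z/2.
  H_2: rank ker ∂_2 − rank ∂_3 = (18 − 18) − 0 = 0, and there is no ∂_3, so H_2 ≅ 0.

(K is a triangulation of the Klein bottle.)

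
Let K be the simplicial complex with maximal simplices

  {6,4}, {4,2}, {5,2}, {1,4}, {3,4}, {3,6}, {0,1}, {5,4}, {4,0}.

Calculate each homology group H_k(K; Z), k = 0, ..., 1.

H_0 = Z,  H_1 = Z^3.

K has 7 vertices, 9 edges.
rank ∂_0 = 0, rank ∂_1 = 6 ⇒ b_0 = 7 − 0 − 6 = 1; all invariant factors of ∂_1 are 1 so no torsion. So H_0 = Z.
rank ∂_1 = 6, rank ∂_2 = 0 ⇒ b_1 = 9 − 6 − 0 = 3. So H_1 = Z^3.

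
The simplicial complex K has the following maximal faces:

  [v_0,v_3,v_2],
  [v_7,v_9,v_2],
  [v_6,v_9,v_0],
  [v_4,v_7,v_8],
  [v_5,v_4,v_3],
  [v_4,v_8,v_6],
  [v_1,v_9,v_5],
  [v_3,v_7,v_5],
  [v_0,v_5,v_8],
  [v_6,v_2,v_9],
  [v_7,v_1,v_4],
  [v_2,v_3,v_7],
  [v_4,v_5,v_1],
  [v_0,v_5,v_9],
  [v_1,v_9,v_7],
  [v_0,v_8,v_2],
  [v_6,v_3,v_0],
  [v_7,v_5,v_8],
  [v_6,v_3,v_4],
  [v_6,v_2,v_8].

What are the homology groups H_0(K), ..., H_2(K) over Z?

H_0 = Z,  H_1 = Z ⊕ Z_2,  H_2 = 0.

K has 10 vertices, 30 edges, 20 triangles.
rank ∂_0 = 0, rank ∂_1 = 9 ⇒ b_0 = 10 − 0 − 9 = 1; all invariant factors of ∂_1 are 1 so no torsion. So H_0 = Z.
rank ∂_1 = 9, rank ∂_2 = 20 ⇒ b_1 = 30 − 9 − 20 = 1; ∂_2 has invariant factor(s) [2] giving torsion. So H_1 = Z ⊕ Z_2.
rank ∂_2 = 20, rank ∂_3 = 0 ⇒ b_2 = 20 − 20 − 0 = 0. So H_2 = 0.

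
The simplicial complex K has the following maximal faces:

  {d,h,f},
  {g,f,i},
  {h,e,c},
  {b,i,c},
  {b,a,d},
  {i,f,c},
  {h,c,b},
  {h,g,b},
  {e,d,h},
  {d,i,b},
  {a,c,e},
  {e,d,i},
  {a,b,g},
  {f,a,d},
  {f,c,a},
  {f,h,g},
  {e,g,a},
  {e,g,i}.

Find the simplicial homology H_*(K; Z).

Order the vertices as a < b < c < d < e < f < g < h < i. Listing each simplex with vertices in this order, K has dimension 2 with simplices:

  0-simplices (9): a, b, c, d, e, f, g, h, i
  1-simplices (27): ab, ac, ad, ae, af, ag, bc, bd, bg, bh, bi, ce, cf, ch, ci, de, df, dh, di, eg, eh, ei, fg, fh, fi, gh, gi
  2-simplices (18): abd, abg, ace, acf, adf, aeg, bch, bci, bdi, bgh, ceh, cfi, deh, dei, dfh, egi, fgh, fgi

giving chain groups C_0 ≅ Z^9, C_1 ≅ Z^27, C_2 ≅ Z^18.

Boundary ∂_1: C_1 → C_0 is given by ∂[p,q] = [q] − [p]. For instance
  ∂fg = g − f.
The 9×27 boundary matrix has rank 8 and Smith normal form diag(1,1,1,1,1,1,1,1).

The boundary map ∂_2: C_2 → C_1 maps a triangle to the signed sum of its edges. For instance
  ∂dfh = fh − dh + df,
  ∂bci = ci − bi + bc.
The resulting 27×18 matrix has rank 17, and its Smith normal form has invariant factors (1,1,1,1,1,1,1,1,1,1,1,1,1,1,1,1,1).

Now H_k = ker ∂_k / im ∂_{k+1}, so:

  H_0: rank C_0 − rank ∂_1 = 9 − 8 = 1, and the invariant factors of ∂_1 are all 1, so H_0 ≅ Z.
  H_1: rank ker ∂_1 − rank ∂_2 = (27 − 8) − 17 = 2, and the invariant factors of ∂_2 are all 1, so H_1 ≅ Z^2.
  H_2: rank ker ∂_2 − rank ∂_3 = (18 − 17) − 0 = 1, and there is no ∂_3, so H_2 ≅ Z.

H_0 ≅ Z,  H_1 ≅ Z^2,  H_2 ≅ Z.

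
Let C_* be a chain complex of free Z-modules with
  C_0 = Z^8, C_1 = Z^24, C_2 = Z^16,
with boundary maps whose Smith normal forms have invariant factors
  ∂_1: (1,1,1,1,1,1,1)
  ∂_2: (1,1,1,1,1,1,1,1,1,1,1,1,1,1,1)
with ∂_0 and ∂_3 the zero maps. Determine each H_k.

H_0 = Z,  H_1 = Z^2,  H_2 = Z.

H_0: b_0 = 8 − 0 − 7 = 1; torsion from ∂_1 factors > 1: none. So H_0 = Z.
H_1: b_1 = 24 − 7 − 15 = 2; torsion from ∂_2 factors > 1: none. So H_1 = Z^2.
H_2: b_2 = 16 − 15 − 0 = 1; torsion from ∂_3 factors > 1: none. So H_2 = Z.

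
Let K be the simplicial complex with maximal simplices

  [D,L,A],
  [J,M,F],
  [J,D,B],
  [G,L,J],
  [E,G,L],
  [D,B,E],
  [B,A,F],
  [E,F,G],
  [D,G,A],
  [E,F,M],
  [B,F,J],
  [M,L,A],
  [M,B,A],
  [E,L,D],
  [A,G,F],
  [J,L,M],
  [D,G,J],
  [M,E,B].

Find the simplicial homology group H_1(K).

H_1 = Z × Z/2.

Take the total order A < B < D < E < F < G < J < L < M on the vertex set. Then K (dimension 2) consists of the simplices:

  0-simplices (9): A, B, D, E, F, G, J, L, M
  1-simplices (27): AB, AD, AF, AG, AL, AM, BD, BE, BF, BJ, BM, DE, DG, DJ, DL, EF, EG, EL, EM, FG, FJ, FM, GJ, GL, JL, JM, LM
  2-simplices (18): ABF, ABM, ADG, ADL, AFG, ALM, BDE, BDJ, BEM, BFJ, DEL, DGJ, EFG, EFM, EGL, FJM, GJL, JLM

so the chain groups are C_0 ≅ Z^9, C_1 ≅ Z^27, C_2 ≅ Z^18.

∂_1: C_1 → C_0 maps an edge to its endpoints' difference, ∂[p,q] = q − p. For instance
  ∂JM = M − J.
This gives a 9×27 integer matrix of rank 8; reducing to Smith normal form yields diagonal entries (1,1,1,1,1,1,1,1).

The boundary map ∂_2: C_2 → C_1 acts by ∂[p,q,r] = [q,r] − [p,r] + [p,q]. For instance
  ∂BDE = DE − BE + BD,
  ∂ALM = LM − AM + AL.
The 27×18 boundary matrix has rank 18 and Smith normal form diag(1,1,1,1,1,1,1,1,1,1,1,1,1,1,1,1,1,2).

Now H_k = ker ∂_k / im ∂_{k+1}, so:

  H_1: rank ker ∂_1 − rank ∂_2 = (27 − 8) − 18 = 1, and ∂_2 has invariant factor 2 > 1, so H_1 = Z × Z/2.

(K is a triangulation of the Klein bottle.)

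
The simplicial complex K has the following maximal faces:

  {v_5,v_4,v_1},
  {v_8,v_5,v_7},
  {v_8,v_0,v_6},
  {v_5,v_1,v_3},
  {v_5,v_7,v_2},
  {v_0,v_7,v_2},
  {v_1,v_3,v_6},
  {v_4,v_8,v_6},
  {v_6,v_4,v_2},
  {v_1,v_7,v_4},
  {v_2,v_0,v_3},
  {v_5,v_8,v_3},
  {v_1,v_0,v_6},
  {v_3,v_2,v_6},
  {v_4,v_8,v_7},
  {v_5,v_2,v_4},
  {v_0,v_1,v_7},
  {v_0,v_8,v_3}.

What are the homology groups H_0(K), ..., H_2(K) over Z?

Fix the vertex order v_0 < v_1 < v_2 < v_3 < v_4 < v_5 < v_6 < v_7 < v_8 and write every simplex with vertices in increasing order. Then dim K = 2 and the simplices of K are:

  0-simplices (9): [v_0], [v_1], [v_2], [v_3], [v_4], [v_5], [v_6], [v_7], [v_8]
  1-simplices (27): (27 of them)
  2-simplices (18): (18 of them)

so the chain groups are C_0 ≅ Z^9, C_1 ≅ Z^27, C_2 ≅ Z^18.

Boundary ∂_1: C_1 → C_0 sends each edge [p,q] (with p < q) to q − p.
The resulting 9×27 matrix has rank 8, and its Smith normal form has invariant factors (1,1,1,1,1,1,1,1).

The boundary map ∂_2: C_2 → C_1 sends each 2-simplex [p,q,r] to [q,r] − [p,r] + [p,q]. For instance
  ∂[v_1,v_4,v_7] = [v_4,v_7] − [v_1,v_7] + [v_1,v_4],
  ∂[v_4,v_6,v_8] = [v_6,v_8] − [v_4,v_8] + [v_4,v_6].
This gives a 27×18 integer matrix of rank 18; reducing to Smith normal form yields diagonal entries (1,1,1,1,1,1,1,1,1,1,1,1,1,1,1,1,1,2).

Now H_k = ker ∂_k / im ∂_{k+1}, so:

  H_0: rank C_0 − rank ∂_1 = 9 − 8 = 1, and the invariant factors of ∂_1 are all 1, so H_0 = Z.
  H_1: rank ker ∂_1 − rank ∂_2 = (27 − 8) − 18 = 1, and ∂_2 has invariant factor 2 > 1, so H_1 = Z ⊕ Z/2.
  H_2: rank ker ∂_2 − rank ∂_3 = (18 − 18) − 0 = 0, and there is no ∂_3, so H_2 = 0.

As a check, the Euler characteristic is 9 − 27 + 18 = 0, which agrees with 1 − 1 + 0 = 0.

H_0 = Z,  H_1 = Z ⊕ Z/2,  H_2 = 0.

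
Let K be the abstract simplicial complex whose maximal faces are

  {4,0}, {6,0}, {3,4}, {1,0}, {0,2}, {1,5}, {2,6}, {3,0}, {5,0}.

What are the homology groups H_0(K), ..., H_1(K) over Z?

K has 7 vertices, 9 edges.
rank ∂_0 = 0, rank ∂_1 = 6 ⇒ b_0 = 7 − 0 − 6 = 1; all invariant factors of ∂_1 are 1 so no torsion. So H_0 = Z.
rank ∂_1 = 6, rank ∂_2 = 0 ⇒ b_1 = 9 − 6 − 0 = 3. So H_1 = Z^3.

H_0 ≅ Z,  H_1 ≅ Z^3.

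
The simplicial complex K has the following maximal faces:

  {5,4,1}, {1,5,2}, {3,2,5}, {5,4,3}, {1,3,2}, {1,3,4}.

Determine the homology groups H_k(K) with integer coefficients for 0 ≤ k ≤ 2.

H_0 = Z,  H_1 = 0,  H_2 = Z.

Order the vertices as 1 < 2 < 3 < 4 < 5. Listing each simplex with vertices in this order, K has dimension 2 with simplices:

  0-simplices (5): [1], [2], [3], [4], [5]
  1-simplices (9): [1,2], [1,3], [1,4], [1,5], [2,3], [2,5], [3,4], [3,5], [4,5]
  2-simplices (6): [1,2,3], [1,2,5], [1,3,4], [1,4,5], [2,3,5], [3,4,5]

Hence C_0 ≅ Z^5, C_1 ≅ Z^9, C_2 ≅ Z^6.

The boundary map ∂_1: C_1 → C_0 is given by ∂[p,q] = [q] − [p]. For instance
  ∂[4,5] = [5] − [4].
The 5×9 boundary matrix has rank 4 and Smith normal form diag(1,1,1,1).

∂_2: C_2 → C_1 sends each 2-simplex [p,q,r] to [q,r] − [p,r] + [p,q]. For instance
  ∂[1,2,3] = [2,3] − [1,3] + [1,2],
  ∂[3,4,5] = [4,5] − [3,5] + [3,4].
As a 9×6 matrix over Z this has rank 5, with invariant factors (1,1,1,1,1).

Now H_k = ker ∂_k / im ∂_{k+1}, so:

  H_0: rank C_0 − rank ∂_1 = 5 − 4 = 1, and the invariant factors of ∂_1 are all 1, so H_0 = Z.
  H_1: rank ker ∂_1 − rank ∂_2 = (9 − 4) − 5 = 0, and the invariant factors of ∂_2 are all 1, so H_1 = 0.
  H_2: rank ker ∂_2 − rank ∂_3 = (6 − 5) − 0 = 1, and there is no ∂_3, so H_2 = Z.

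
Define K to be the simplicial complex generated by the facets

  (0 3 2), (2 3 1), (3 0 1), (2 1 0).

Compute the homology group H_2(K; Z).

Fix the vertex order 0 < 1 < 2 < 3 and write every simplex with vertices in increasing order. Then dim K = 2 and the simplices of K are:

  0-simplices (4): [0], [1], [2], [3]
  1-simplices (6): [0,1], [0,2], [0,3], [1,2], [1,3], [2,3]
  2-simplices (4): [0,1,2], [0,1,3], [0,2,3], [1,2,3]

so the chain groups are C_0 ≅ Z^4, C_1 ≅ Z^6, C_2 ≅ Z^4.

∂_1: C_1 → C_0 maps an edge to its endpoints' difference, ∂[p,q] = q − p. For instance
  ∂[0,2] = [2] − [0].
This gives a 4×6 integer matrix of rank 3; reducing to Smith normal form yields diagonal entries (1,1,1).

Boundary ∂_2: C_2 → C_1 maps a triangle to the signed sum of its edges. For instance
  ∂[0,2,3] = [2,3] − [0,3] + [0,2],
  ∂[0,1,2] = [1,2] − [0,2] + [0,1].
The 6×4 boundary matrix has rank 3 and Smith normal form diag(1,1,1).

Computing H_k = (kernel of ∂_k) / (image of ∂_{k+1}):

  H_2: rank ker ∂_2 − rank ∂_3 = (4 − 3) − 0 = 1, and there is no ∂_3, so H_2 = Z.

(K is a triangulation of the 2-sphere S^2.)

H_2 = Z.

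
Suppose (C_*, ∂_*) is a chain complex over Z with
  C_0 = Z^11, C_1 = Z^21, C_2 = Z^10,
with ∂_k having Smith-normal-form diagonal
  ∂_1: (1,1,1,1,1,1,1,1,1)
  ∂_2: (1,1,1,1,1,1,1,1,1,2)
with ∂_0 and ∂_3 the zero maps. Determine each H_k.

H_0 = Z^2,  H_1 = Z^2 ⊕ Z/2,  H_2 = 0.

H_0: b_0 = 11 − 0 − 9 = 2; torsion from ∂_1 factors > 1: none. So H_0 = Z^2.
H_1: b_1 = 21 − 9 − 10 = 2; torsion from ∂_2 factors > 1: [2]. So H_1 = Z^2 ⊕ Z/2.
H_2: b_2 = 10 − 10 − 0 = 0; torsion from ∂_3 factors > 1: none. So H_2 = 0.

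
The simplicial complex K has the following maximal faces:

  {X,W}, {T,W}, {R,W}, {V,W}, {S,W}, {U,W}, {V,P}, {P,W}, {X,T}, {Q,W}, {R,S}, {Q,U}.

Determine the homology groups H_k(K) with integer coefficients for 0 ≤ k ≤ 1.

Take the total order P < Q < R < S < T < U < V < W < X on the vertex set. Then K (dimension 1) consists of the simplices:

  0-simplices (9): P, Q, R, S, T, U, V, W, X
  1-simplices (12): PV, PW, QU, QW, RS, RW, SW, TW, TX, UW, VW, WX

giving chain groups C_0 ≅ Z^9, C_1 ≅ Z^12.

Boundary ∂_1: C_1 → C_0 maps an edge to its endpoints' difference, ∂[p,q] = q − p. For instance
  ∂RW = W − R.
This gives a 9×12 integer matrix of rank 8; reducing to Smith normal form yields diagonal entries (1,1,1,1,1,1,1,1).

From H_k ≅ ker(∂_k) / im(∂_{k+1}) we obtain:

  H_0: rank C_0 − rank ∂_1 = 9 − 8 = 1, and the invariant factors of ∂_1 are all 1, so H_0 = Z.
  H_1: rank ker ∂_1 − rank ∂_2 = (12 − 8) − 0 = 4, and there is no ∂_2, so H_1 = Z^4.

As a check, the Euler characteristic is 9 − 12 = -3, which agrees with 1 − 4 = -3.

H_0 ≅ Z,  H_1 ≅ Z^4.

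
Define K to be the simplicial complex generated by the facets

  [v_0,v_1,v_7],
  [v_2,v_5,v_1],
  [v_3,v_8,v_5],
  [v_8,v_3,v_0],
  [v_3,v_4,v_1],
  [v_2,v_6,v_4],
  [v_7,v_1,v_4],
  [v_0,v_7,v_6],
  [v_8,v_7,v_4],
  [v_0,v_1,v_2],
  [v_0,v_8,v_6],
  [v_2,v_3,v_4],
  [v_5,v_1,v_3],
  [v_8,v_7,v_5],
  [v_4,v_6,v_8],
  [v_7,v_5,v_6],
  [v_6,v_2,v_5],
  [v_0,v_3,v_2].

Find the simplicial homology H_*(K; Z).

H_0 = Z,  H_1 = Z ⊕ Z_2,  H_2 = 0.

Take the total order v_0 < v_1 < v_2 < v_3 < v_4 < v_5 < v_6 < v_7 < v_8 on the vertex set. Then K (dimension 2) consists of the simplices:

  0-simplices (9): [v_0], [v_1], [v_2], [v_3], [v_4], [v_5], [v_6], [v_7], [v_8]
  1-simplices (27): (27 of them)
  2-simplices (18): (18 of them)

Hence C_0 ≅ Z^9, C_1 ≅ Z^27, C_2 ≅ Z^18.

∂_1: C_1 → C_0 sends each edge [p,q] (with p < q) to q − p. For instance
  ∂[v_4,v_8] = [v_8] − [v_4].
The resulting 9×27 matrix has rank 8, and its Smith normal form has invariant factors (1,1,1,1,1,1,1,1).

∂_2: C_2 → C_1 maps a triangle to the signed sum of its edges. For instance
  ∂[v_3,v_5,v_8] = [v_5,v_8] − [v_3,v_8] + [v_3,v_5],
  ∂[v_5,v_7,v_8] = [v_7,v_8] − [v_5,v_8] + [v_5,v_7].
This gives a 27×18 integer matrix of rank 18; reducing to Smith normal form yields diagonal entries (1,1,1,1,1,1,1,1,1,1,1,1,1,1,1,1,1,2).

Computing H_k = (kernel of ∂_k) / (image of ∂_{k+1}):

  H_0: rank C_0 − rank ∂_1 = 9 − 8 = 1, and the invariant factors of ∂_1 are all 1, so H_0 = Z.
  H_1: rank ker ∂_1 − rank ∂_2 = (27 − 8) − 18 = 1, and ∂_2 has invariant factor 2 > 1, so H_1 = Z ⊕ Z_2.
  H_2: rank ker ∂_2 − rank ∂_3 = (18 − 18) − 0 = 0, and there is no ∂_3, so H_2 = 0.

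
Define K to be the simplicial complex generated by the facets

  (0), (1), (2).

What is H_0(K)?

Take the total order 0 < 1 < 2 on the vertex set. Then K (dimension 0) consists of the simplices:

  0-simplices (3): [0], [1], [2]

Hence C_0 ≅ Z^3.

Now H_k = ker ∂_k / im ∂_{k+1}, so:

  H_0: rank C_0 − rank ∂_1 = 3 − 0 = 3, and there is no ∂_1, so H_0 ≅ Z^3.

H_0 = Z^3.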